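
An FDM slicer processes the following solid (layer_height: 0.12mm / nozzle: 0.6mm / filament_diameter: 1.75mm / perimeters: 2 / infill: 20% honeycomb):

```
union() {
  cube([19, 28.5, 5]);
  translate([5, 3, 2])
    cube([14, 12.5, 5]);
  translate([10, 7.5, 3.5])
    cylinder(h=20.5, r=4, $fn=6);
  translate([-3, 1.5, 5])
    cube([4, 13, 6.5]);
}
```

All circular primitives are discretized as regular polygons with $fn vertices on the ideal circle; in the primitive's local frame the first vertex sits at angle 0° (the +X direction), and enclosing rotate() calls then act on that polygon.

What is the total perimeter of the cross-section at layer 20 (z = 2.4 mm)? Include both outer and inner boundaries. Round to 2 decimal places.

At z = 2.4 mm: the cube is present — its section is the full 19×28.5 rectangle (perimeter 95.00 mm); the 14×12.5 cube at (5, 3) contributes its full rectangle (perimeter 53.00 mm); the cylinder at (10, 7.5) is absent (z outside [3.5, 24]); the cube at (-3, 1.5) is not intersected at this z (z outside [5, 11.5]); Taking the union: the 14×12.5 cube at (5, 3) lies entirely inside the 19×28.5 cube, so the union is just the 19×28.5 cube — boundary = 95.00 mm. Overall, the cross-section is a single solid region. Total boundary length (outer) = 95.00 mm.

95.00 mm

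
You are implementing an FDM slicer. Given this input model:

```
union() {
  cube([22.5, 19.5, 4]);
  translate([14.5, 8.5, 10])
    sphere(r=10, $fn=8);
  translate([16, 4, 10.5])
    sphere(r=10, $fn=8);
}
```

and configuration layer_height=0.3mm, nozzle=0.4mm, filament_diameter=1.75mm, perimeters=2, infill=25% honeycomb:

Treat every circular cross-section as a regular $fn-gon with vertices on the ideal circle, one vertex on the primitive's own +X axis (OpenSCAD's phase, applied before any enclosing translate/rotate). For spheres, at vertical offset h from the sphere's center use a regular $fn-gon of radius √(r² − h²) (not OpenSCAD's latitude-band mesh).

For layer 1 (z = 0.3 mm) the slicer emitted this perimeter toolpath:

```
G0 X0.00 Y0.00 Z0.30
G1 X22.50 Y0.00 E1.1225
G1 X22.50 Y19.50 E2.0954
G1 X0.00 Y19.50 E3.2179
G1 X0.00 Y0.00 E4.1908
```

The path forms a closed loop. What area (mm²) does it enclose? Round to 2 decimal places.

Apply the shoelace formula to the sequence of (X, Y) vertices; enclosed area = 438.75 mm².

438.75 mm²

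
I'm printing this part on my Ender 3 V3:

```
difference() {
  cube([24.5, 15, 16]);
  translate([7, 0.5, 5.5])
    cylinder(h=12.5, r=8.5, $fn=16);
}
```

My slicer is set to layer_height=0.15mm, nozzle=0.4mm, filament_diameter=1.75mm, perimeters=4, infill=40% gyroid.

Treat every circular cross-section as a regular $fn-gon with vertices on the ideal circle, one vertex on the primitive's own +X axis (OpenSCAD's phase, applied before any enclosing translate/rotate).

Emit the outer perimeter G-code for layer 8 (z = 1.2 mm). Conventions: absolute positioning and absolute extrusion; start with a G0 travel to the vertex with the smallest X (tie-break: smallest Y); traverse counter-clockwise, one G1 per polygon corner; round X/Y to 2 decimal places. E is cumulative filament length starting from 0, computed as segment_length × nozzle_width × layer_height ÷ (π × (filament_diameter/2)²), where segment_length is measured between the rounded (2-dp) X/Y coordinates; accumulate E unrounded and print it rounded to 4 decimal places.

G0 X0.00 Y0.00 Z1.20
G1 X24.50 Y0.00 E0.6112
G1 X24.50 Y15.00 E0.9853
G1 X0.00 Y15.00 E1.5965
G1 X0.00 Y0.00 E1.9707

At z = 1.2 mm: the 24.5×15 cube contributes its full rectangle; the cylinder at (7, 0.5) is absent (z outside [5.5, 18]); After the difference (first − rest): none of the subtracted shapes is present at this height, so the 24.5×15 cube is unchanged — 1 connected region. The outline is a single polygon with 4 vertices. Extrusion per mm of travel: 0.4 × 0.15 / (π × 0.875²) = 0.024945. Accumulating E over each segment gives final E = 1.9707.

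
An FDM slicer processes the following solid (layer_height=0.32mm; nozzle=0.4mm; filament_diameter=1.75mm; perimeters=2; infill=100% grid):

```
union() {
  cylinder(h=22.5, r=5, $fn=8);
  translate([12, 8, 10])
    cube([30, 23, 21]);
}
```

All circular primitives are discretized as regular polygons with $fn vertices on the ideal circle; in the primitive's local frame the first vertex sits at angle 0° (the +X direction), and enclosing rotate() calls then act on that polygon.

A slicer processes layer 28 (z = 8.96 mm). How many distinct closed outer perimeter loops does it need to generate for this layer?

1

At z = 8.96 mm: the r=5 cylinder gives a regular 8-gon of circumradius 5 (constant along its height); the cube at (12, 8) does not reach this height (z outside [10, 31]); Combining (union): only the r=5 cylinder is present, so the union is just that shape — 1 connected region. The result has 1 disconnected region.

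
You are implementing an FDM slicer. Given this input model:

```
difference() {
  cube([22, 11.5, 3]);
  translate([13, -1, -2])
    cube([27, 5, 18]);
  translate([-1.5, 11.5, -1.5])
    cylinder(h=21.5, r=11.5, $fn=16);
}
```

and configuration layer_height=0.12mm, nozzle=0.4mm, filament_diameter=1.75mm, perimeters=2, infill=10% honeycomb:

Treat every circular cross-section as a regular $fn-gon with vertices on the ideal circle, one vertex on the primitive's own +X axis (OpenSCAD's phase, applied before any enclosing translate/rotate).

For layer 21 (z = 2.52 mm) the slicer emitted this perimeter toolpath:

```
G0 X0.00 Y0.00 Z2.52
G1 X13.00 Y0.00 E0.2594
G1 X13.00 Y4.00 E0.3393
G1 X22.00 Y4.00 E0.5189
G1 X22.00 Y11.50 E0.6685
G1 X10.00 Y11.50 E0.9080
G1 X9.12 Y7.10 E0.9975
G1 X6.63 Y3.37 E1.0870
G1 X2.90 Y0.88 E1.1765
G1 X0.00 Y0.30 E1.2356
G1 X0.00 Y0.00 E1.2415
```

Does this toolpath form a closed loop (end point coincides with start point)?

yes

Start point (G0): (0.00, 0.00). End point (last G1): the path returns to the start — closed.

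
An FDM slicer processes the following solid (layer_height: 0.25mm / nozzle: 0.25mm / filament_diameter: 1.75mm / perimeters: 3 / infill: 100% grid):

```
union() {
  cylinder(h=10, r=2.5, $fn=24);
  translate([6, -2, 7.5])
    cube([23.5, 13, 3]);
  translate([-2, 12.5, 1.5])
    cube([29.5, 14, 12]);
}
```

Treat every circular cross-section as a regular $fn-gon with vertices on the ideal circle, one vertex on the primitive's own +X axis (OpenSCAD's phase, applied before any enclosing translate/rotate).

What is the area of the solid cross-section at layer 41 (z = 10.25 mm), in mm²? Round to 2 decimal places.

718.50 mm²

At z = 10.25 mm: the cylinder is absent (z outside [0, 10]); the 23.5×13 cube at (6, -2) contributes its full rectangle (area 305.50 mm²); the cube at (-2, 12.5) is present — its section is the full 29.5×14 rectangle (area 413.00 mm²); Merging all regions: the 2 present regions are separate (no shared area or edge), so areas and boundary lengths simply add and each stays a separate island — area = 718.50 mm². Overall, the cross-section has 2 separate islands. Net area = 718.50 mm².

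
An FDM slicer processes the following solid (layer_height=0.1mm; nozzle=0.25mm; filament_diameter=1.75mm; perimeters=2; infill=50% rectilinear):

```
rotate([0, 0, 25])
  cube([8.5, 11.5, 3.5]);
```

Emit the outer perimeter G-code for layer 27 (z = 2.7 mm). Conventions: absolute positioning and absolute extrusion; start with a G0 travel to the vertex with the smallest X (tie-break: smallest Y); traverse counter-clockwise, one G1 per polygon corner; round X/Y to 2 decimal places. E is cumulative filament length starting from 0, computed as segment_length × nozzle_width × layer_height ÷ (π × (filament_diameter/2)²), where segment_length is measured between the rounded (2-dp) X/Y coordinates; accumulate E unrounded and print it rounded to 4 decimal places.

At z = 2.7 mm: the 8.5×11.5 cube contributes its full rectangle; (whole slice rotated 25° about Z — lengths, areas and connectivity unchanged). The outline is a single polygon with 4 vertices. Extrusion per mm of travel: 0.25 × 0.1 / (π × 0.875²) = 0.010394. Accumulating E over each segment gives final E = 0.4156.

G0 X-4.86 Y10.42 Z2.70
G1 X0.00 Y0.00 E0.1195
G1 X7.70 Y3.59 E0.2078
G1 X2.84 Y14.01 E0.3273
G1 X-4.86 Y10.42 E0.4156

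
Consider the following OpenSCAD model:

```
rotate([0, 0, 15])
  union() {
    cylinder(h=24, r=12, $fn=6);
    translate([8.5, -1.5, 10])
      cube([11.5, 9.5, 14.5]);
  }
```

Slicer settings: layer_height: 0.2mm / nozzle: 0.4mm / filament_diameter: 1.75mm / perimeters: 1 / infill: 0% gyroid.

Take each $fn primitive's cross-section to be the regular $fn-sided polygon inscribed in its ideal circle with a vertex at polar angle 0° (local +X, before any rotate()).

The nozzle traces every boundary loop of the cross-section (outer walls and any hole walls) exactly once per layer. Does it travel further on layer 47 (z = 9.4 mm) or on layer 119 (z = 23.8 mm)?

layer 119 (z = 23.8 mm)

Layer 47 (z = 9.4): the r=12 cylinder gives a regular 6-gon of circumradius 12 (constant along its height) (perimeter = 2·6·12.000·sin(180°/6) = 72.00 mm); the cube at (8.5, -1.5) is absent (z outside [10, 24.5]); Combining (union): only the r=12 cylinder is present, so the union is just that shape — boundary = 72.00 mm; (rotated 15° about Z; rotation is an isometry so areas/perimeters/island counts are preserved). So its perimeter = 72.00 mm. Layer 119 (z = 23.8): the r=12 cylinder gives a regular 6-gon of circumradius 12 (constant along its height) (perimeter = 2·6·12.000·sin(180°/6) = 72.00 mm); the cube at (8.5, -1.5) is present — its section is the full 11.5×9.5 rectangle (perimeter 42.00 mm); Merging all regions: the regions partially overlap (shared area 15.21 mm²), so the edge portions inside another operand are dropped and the merged outline is re-measured after clipping — boundary = 95.07 mm; (rotated 15° about Z; rotation is an isometry so areas/perimeters/island counts are preserved). So its perimeter = 95.07 mm. Layer 119 is larger (95.07 vs 72.00 mm).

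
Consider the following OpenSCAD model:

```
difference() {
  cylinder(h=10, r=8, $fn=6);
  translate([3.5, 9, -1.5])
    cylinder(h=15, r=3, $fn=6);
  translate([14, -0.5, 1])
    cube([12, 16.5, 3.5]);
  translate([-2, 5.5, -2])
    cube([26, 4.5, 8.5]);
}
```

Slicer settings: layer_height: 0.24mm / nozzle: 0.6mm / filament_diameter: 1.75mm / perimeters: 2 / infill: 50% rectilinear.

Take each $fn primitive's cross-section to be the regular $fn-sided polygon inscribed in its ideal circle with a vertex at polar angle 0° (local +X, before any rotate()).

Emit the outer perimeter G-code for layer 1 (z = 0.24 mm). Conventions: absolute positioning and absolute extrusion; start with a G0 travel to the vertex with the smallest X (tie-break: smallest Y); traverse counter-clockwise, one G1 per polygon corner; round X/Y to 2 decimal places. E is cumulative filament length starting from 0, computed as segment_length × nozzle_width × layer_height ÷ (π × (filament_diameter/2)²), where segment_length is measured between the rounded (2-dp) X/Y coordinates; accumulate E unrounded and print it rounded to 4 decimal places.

At z = 0.24 mm: the r=8 cylinder contributes a regular 6-gon of circumradius 8; the cylinder at (3.5, 9): section is a regular 6-gon, circumradius r=3; the cube at (14, -0.5) is not intersected at this z (z outside [1, 4.5]); the cube at (-2, 5.5) is present — its section is the full 26×4.5 rectangle; After the difference (first − rest): starting from the r=8 cylinder, the r=3 cylinder at (3.5, 9) partially overlaps it — only the 1.21 mm² overlap (of its 23.38 mm²) is removed, clipping the outline; the 26×4.5 cube at (-2, 5.5) partially overlaps it — only the 7.95 mm² overlap (of its 117.00 mm²) is removed, clipping the outline — 1 connected region. The outline is a single polygon with 8 vertices. Extrusion per mm of travel: 0.6 × 0.24 / (π × 0.875²) = 0.059868. Accumulating E over each segment gives final E = 2.9101.

G0 X-8.00 Y0.00 Z0.24
G1 X-4.00 Y-6.93 E0.4790
G1 X4.00 Y-6.93 E0.9580
G1 X8.00 Y0.00 E1.4370
G1 X4.82 Y5.50 E1.8174
G1 X-2.00 Y5.50 E2.2257
G1 X-2.00 Y6.93 E2.3113
G1 X-4.00 Y6.93 E2.4310
G1 X-8.00 Y0.00 E2.9101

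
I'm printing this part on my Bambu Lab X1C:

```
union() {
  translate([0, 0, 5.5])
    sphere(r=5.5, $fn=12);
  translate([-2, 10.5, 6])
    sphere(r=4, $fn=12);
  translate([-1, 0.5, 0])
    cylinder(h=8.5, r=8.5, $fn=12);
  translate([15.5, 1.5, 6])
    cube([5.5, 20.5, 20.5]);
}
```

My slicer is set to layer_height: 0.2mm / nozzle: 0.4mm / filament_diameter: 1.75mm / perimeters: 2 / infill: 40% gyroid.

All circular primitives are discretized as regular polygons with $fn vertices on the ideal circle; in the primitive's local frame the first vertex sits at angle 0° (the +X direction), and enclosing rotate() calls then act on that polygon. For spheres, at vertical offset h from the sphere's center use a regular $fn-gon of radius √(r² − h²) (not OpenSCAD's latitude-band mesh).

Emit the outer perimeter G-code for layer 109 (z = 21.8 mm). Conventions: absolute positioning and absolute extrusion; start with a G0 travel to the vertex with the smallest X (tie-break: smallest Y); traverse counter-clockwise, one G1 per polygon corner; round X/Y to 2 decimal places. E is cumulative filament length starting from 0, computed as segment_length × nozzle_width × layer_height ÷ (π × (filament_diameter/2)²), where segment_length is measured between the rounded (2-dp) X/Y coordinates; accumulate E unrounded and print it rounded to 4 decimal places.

At z = 21.8 mm: the sphere is absent (|z−center|=16.300 > r=5.5); the sphere at (-2, 10.5) does not reach this height (|z−center|=15.800 > r=4); the cylinder at (-1, 0.5) is absent (z outside [0, 8.5]); the cube at (15.5, 1.5) is present — its section is the full 5.5×20.5 rectangle; Taking the union: only the 5.5×20.5 cube at (15.5, 1.5) is present, so the union is just that shape — 1 connected region. The outline is a single polygon with 4 vertices. Extrusion per mm of travel: 0.4 × 0.2 / (π × 0.875²) = 0.033260. Accumulating E over each segment gives final E = 1.7295.

G0 X15.50 Y1.50 Z21.80
G1 X21.00 Y1.50 E0.1829
G1 X21.00 Y22.00 E0.8648
G1 X15.50 Y22.00 E1.0477
G1 X15.50 Y1.50 E1.7295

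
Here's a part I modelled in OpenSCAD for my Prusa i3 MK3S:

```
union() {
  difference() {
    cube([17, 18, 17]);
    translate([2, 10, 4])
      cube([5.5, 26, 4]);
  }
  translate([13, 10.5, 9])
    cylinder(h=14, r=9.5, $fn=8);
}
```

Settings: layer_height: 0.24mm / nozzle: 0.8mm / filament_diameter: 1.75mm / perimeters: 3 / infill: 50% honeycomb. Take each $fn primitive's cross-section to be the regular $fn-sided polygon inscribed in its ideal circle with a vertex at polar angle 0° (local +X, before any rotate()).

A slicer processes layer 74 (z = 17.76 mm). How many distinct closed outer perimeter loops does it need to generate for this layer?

1

At z = 17.76 mm: the cube is not intersected at this z (z outside [0, 17]); the cube at (2, 10) is absent (z outside [4, 8]); Subtracting the remaining from the first: the first operand is absent here, so nothing remains; the r=9.5 cylinder at (13, 10.5) gives a regular 8-gon of circumradius 9.5 (constant along its height); Combining (union): only the r=9.5 cylinder at (13, 10.5) is present, so the union is just that shape — 1 connected region. The result has 1 disconnected region.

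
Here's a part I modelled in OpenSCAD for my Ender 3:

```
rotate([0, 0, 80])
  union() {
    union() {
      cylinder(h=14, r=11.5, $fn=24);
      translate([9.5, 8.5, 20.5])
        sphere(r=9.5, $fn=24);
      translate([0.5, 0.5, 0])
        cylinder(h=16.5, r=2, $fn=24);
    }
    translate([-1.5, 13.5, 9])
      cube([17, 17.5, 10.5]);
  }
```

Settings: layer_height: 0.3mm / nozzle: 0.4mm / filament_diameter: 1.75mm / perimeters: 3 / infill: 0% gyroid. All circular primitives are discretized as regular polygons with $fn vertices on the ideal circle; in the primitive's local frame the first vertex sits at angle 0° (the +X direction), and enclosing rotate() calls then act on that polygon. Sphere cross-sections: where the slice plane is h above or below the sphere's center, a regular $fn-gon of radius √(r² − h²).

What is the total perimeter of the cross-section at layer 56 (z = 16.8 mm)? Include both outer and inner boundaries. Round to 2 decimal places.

94.43 mm

At z = 16.8 mm: the cylinder is not intersected at this z (z outside [0, 14]); the sphere at (9.5, 8.5): section is a regular 24-gon, circumradius = √(r²−h²) = √(9.5²−3.7²) = 8.750 (perimeter = 2·24·8.750·sin(180°/24) = 54.82 mm); the cylinder at (0.5, 0.5) is not intersected at this z (z outside [0, 16.5]); Taking the union: only the r=9.5 sphere at (9.5, 8.5) is present, so the union is just that shape — boundary = 54.82 mm; the cube at (-1.5, 13.5) (footprint 17×17.5) is included at this height (perimeter 69.00 mm); Merging all regions: the regions partially overlap (shared area 36.16 mm²), so the edge portions inside another operand are dropped and the merged outline is re-measured after clipping — boundary = 94.43 mm; (whole slice rotated 80° about Z — lengths, areas and connectivity unchanged). Overall, the cross-section is a single solid region. Total boundary length (outer) = 94.43 mm.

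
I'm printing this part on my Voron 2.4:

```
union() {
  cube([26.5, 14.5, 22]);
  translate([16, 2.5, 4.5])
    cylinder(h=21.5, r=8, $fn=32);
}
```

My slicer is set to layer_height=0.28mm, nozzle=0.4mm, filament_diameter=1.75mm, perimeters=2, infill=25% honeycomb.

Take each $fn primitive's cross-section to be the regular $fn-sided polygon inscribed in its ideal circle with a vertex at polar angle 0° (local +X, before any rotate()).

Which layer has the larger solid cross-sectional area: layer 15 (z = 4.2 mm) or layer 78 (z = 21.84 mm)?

Layer 15 (z = 4.2): the 26.5×14.5 cube contributes its full rectangle (area 384.25 mm²); the cylinder at (16, 2.5) does not reach this height (z outside [4.5, 26]); Taking the union: only the 26.5×14.5 cube is present, so the union is just that shape — area = 384.25 mm². So its area = 384.25 mm². Layer 78 (z = 21.84): the cube is present — its section is the full 26.5×14.5 rectangle (area 384.25 mm²); the r=8 cylinder at (16, 2.5) contributes a regular 32-gon of circumradius 8 (area = (32/2)·8.000²·sin(360°/32) = 199.77 mm²); Taking the union: the regions partially overlap — summed areas 584.02 mm² minus the doubly-counted overlap 139.09 mm² gives 444.93 mm² — area = 444.93 mm². So its area = 444.93 mm². Layer 78 is larger (444.93 vs 384.25 mm²).

layer 78 (z = 21.84 mm)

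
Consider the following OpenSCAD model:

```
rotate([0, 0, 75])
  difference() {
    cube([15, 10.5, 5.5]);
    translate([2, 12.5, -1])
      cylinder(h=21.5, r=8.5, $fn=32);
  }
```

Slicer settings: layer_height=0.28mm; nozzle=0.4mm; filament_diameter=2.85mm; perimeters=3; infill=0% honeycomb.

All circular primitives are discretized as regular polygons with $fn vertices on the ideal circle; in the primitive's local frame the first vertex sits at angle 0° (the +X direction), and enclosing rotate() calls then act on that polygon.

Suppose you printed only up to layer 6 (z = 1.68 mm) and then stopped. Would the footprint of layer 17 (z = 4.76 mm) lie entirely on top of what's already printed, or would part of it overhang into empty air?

entirely on top

Compare the two slices. At z = 1.68: the cube (footprint 15×10.5) is included at this height (area 157.50 mm²); the cylinder at (2, 12.5): section is a regular 32-gon, circumradius r=8.5 (area = (32/2)·8.500²·sin(360°/32) = 225.52 mm²); After the difference (first − rest): starting from the 15×10.5 cube (157.50 mm²), the r=8.5 cylinder at (2, 12.5) partially overlaps it — only the 52.38 mm² overlap (of its 225.52 mm²) is removed, clipping the outline — area = 105.12 mm²; (whole slice rotated 75° about Z — lengths, areas and connectivity unchanged). At z = 4.76: the cube (footprint 15×10.5) is included at this height (area 157.50 mm²); the cylinder at (2, 12.5): section is a regular 32-gon, circumradius r=8.5 (area = (32/2)·8.500²·sin(360°/32) = 225.52 mm²); Taking the first minus the rest: starting from the 15×10.5 cube (157.50 mm²), the r=8.5 cylinder at (2, 12.5) partially overlaps it — only the 52.38 mm² overlap (of its 225.52 mm²) is removed, clipping the outline — area = 105.12 mm²; (rotated 75° about Z; rotation is an isometry so areas/perimeters/island counts are preserved). Checking containment: the cross-section at z = 4.76 is a subset of the cross-section at z = 1.68.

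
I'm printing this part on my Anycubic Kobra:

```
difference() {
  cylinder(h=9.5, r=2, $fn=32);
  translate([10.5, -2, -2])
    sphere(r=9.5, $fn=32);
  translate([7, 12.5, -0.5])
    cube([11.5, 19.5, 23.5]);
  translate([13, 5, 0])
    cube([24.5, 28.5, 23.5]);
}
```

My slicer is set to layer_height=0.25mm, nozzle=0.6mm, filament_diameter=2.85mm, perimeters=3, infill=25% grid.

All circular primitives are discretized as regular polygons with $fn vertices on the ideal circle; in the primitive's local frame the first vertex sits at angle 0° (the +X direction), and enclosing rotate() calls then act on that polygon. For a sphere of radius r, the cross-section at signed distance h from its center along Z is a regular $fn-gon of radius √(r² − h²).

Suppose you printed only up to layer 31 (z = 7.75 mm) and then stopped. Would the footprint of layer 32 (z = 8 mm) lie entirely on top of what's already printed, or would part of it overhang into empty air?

Compare the two slices. At z = 7.75: the cylinder: section is a regular 32-gon, circumradius r=2 (area = (32/2)·2.000²·sin(360°/32) = 12.49 mm²); the sphere at (10.5, -2) is not intersected at this z (|z−center|=9.750 > r=9.5); the cube at (7, 12.5) is present — its section is the full 11.5×19.5 rectangle (area 224.25 mm²); the cube at (13, 5) is present — its section is the full 24.5×28.5 rectangle (area 698.25 mm²); Taking the first minus the rest: starting from the r=2 cylinder (12.49 mm²), the 11.5×19.5 cube at (7, 12.5) misses the remaining region (no effect); the 24.5×28.5 cube at (13, 5) misses the remaining region (no effect) — area = 12.49 mm². At z = 8: the r=2 cylinder contributes a regular 32-gon of circumradius 2 (area = (32/2)·2.000²·sin(360°/32) = 12.49 mm²); the sphere at (10.5, -2) does not reach this height (|z−center|=10.000 > r=9.5); the cube at (7, 12.5) (footprint 11.5×19.5) is included at this height (area 224.25 mm²); the cube at (13, 5) is present — its section is the full 24.5×28.5 rectangle (area 698.25 mm²); Subtracting the remaining from the first: starting from the r=2 cylinder (12.49 mm²), the 11.5×19.5 cube at (7, 12.5) misses the remaining region (no effect); the 24.5×28.5 cube at (13, 5) misses the remaining region (no effect) — area = 12.49 mm². Checking containment: the cross-section at z = 8 is a subset of the cross-section at z = 7.75.

entirely on top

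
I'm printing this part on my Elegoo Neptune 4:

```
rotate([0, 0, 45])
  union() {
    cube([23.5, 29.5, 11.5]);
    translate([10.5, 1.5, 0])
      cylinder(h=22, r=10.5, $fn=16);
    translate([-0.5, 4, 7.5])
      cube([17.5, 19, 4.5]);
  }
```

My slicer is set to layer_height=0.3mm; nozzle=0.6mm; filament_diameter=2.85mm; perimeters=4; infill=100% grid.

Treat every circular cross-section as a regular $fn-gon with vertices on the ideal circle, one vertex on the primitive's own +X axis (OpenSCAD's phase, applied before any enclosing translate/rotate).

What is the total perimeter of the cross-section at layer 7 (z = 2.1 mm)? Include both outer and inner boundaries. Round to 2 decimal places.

At z = 2.1 mm: the 23.5×29.5 cube contributes its full rectangle (perimeter 106.00 mm); the r=10.5 cylinder at (10.5, 1.5) gives a regular 16-gon of circumradius 10.5 (constant along its height) (perimeter = 2·16·10.500·sin(180°/16) = 65.55 mm); the cube at (-0.5, 4) is absent (z outside [7.5, 12]); Taking the union: the regions partially overlap (shared area 199.82 mm²), so the edge portions inside another operand are dropped and the merged outline is re-measured after clipping — boundary = 115.31 mm; (rotated 45° about Z; rotation is an isometry so areas/perimeters/island counts are preserved). Overall, the cross-section is a single solid region. Total boundary length (outer) = 115.31 mm.

115.31 mm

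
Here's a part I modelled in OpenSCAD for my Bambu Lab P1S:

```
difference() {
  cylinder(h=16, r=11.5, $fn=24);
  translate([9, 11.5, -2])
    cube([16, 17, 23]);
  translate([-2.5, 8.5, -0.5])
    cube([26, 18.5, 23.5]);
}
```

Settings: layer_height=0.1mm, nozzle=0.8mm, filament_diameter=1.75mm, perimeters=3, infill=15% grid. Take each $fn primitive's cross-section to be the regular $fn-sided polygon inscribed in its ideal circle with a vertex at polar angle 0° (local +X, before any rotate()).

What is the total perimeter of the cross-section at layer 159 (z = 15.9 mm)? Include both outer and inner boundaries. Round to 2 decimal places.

73.95 mm

At z = 15.9 mm: the cylinder: section is a regular 24-gon, circumradius r=11.5 (perimeter = 2·24·11.500·sin(180°/24) = 72.05 mm); the 16×17 cube at (9, 11.5) contributes its full rectangle (perimeter 66.00 mm); the cube at (-2.5, 8.5) (footprint 26×18.5) is included at this height (perimeter 89.00 mm); Subtracting the remaining from the first: starting from the r=11.5 cylinder, the 16×17 cube at (9, 11.5) misses the remaining region (no effect); the 26×18.5 cube at (-2.5, 8.5) partially overlaps it — only the 22.46 mm² overlap (of its 481.00 mm²) is removed, clipping the outline — boundary = 73.95 mm. Overall, the cross-section is a single solid region. Total boundary length (outer) = 73.95 mm.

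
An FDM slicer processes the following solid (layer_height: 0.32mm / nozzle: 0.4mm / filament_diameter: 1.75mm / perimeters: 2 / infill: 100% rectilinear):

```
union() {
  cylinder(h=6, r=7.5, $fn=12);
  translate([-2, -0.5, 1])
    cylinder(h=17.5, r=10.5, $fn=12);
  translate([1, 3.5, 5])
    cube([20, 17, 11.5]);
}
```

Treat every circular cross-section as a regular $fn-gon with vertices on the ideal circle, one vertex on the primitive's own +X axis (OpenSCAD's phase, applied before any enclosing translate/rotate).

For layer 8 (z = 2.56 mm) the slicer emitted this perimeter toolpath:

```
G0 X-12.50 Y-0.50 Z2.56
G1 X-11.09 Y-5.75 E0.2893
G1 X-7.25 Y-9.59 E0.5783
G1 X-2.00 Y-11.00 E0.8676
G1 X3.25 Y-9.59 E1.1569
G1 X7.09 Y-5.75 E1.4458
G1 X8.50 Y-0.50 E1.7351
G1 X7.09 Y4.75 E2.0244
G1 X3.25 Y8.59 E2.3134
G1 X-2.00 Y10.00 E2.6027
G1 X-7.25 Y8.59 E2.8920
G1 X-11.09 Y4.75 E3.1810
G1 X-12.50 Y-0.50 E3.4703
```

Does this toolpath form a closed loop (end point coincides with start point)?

yes

Start point (G0): (-12.50, -0.50). End point (last G1): the path returns to the start — closed.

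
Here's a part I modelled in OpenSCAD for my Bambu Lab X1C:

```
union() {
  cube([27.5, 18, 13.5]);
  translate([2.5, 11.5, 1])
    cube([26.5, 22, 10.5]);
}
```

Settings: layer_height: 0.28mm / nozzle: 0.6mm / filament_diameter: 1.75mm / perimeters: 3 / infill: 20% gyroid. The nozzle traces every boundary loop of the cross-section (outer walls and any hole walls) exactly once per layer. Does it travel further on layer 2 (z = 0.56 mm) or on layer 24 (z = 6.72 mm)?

Layer 2 (z = 0.56): the 27.5×18 cube contributes its full rectangle (perimeter 91.00 mm); the cube at (2.5, 11.5) does not reach this height (z outside [1, 11.5]); Taking the union: only the 27.5×18 cube is present, so the union is just that shape — boundary = 91.00 mm. So its perimeter = 91.00 mm. Layer 24 (z = 6.72): the cube is present — its section is the full 27.5×18 rectangle (perimeter 91.00 mm); the 26.5×22 cube at (2.5, 11.5) contributes its full rectangle (perimeter 97.00 mm); Combining (union): the regions partially overlap (shared area 162.50 mm²), so the edge portions inside another operand are dropped and the merged outline is re-measured after clipping — boundary = 125.00 mm. So its perimeter = 125.00 mm. Layer 24 is larger (125.00 vs 91.00 mm).

layer 24 (z = 6.72 mm)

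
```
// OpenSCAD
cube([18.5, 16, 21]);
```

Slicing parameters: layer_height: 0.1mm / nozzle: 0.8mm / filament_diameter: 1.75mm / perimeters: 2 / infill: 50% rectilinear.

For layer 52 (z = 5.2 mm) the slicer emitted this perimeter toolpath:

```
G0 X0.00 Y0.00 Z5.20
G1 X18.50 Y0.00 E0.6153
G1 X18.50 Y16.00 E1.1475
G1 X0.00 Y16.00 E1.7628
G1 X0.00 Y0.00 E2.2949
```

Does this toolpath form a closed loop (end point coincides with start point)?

Start point (G0): (0.00, 0.00). End point (last G1): the path returns to the start — closed.

yes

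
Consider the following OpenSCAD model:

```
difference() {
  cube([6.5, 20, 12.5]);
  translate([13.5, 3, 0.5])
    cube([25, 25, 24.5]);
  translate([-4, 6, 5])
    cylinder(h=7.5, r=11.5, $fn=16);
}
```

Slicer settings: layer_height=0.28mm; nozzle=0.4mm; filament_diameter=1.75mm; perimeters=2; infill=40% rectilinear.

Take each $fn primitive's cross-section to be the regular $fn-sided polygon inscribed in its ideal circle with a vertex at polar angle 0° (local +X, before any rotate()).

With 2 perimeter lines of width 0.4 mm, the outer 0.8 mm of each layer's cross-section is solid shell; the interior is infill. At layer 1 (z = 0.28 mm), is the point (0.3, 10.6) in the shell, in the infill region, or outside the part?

shell

At z = 0.28 mm: the cube (footprint 6.5×20) is included at this height; the cube at (13.5, 3) is absent (z outside [0.5, 25]); the cylinder at (-4, 6) is not intersected at this z (z outside [5, 12.5]); After the difference (first − rest): none of the subtracted shapes is present at this height, so the 6.5×20 cube is unchanged — 1 connected region. Overall, the cross-section is a single solid region. The nearest boundary edge runs (0.00, 20.00)→(0.00, 0.00); distance from the point to it = 0.30 mm. The point is inside the cross-section, 0.30 mm from the nearest boundary — within the 0.8 mm shell band (2 × 0.4).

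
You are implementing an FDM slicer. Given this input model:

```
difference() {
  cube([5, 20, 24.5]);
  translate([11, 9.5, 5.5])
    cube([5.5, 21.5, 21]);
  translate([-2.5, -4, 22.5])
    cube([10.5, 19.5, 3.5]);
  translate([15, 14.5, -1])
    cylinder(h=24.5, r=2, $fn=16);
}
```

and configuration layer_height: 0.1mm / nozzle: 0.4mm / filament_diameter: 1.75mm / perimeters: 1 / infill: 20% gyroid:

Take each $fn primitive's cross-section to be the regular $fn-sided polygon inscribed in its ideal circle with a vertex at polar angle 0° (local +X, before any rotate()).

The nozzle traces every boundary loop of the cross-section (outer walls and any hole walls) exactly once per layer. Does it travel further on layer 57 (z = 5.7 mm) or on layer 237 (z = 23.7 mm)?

Layer 57 (z = 5.7): the 5×20 cube contributes its full rectangle (perimeter 50.00 mm); the cube at (11, 9.5) (footprint 5.5×21.5) is included at this height (perimeter 54.00 mm); the cube at (-2.5, -4) is not intersected at this z (z outside [22.5, 26]); the cylinder at (15, 14.5): section is a regular 16-gon, circumradius r=2 (perimeter = 2·16·2.000·sin(180°/16) = 12.49 mm); After the difference (first − rest): starting from the 5×20 cube, the 5.5×21.5 cube at (11, 9.5) misses the remaining region (no effect); the r=2 cylinder at (15, 14.5) misses the remaining region (no effect) — boundary = 50.00 mm. So its perimeter = 50.00 mm. Layer 237 (z = 23.7): the cube is present — its section is the full 5×20 rectangle (perimeter 50.00 mm); the 5.5×21.5 cube at (11, 9.5) contributes its full rectangle (perimeter 54.00 mm); the cube at (-2.5, -4) is present — its section is the full 10.5×19.5 rectangle (perimeter 60.00 mm); the cylinder at (15, 14.5) is not intersected at this z (z outside [-1, 23.5]); Taking the first minus the rest: starting from the 5×20 cube, the 5.5×21.5 cube at (11, 9.5) misses the remaining region (no effect); the 10.5×19.5 cube at (-2.5, -4) partially overlaps it — only the 77.50 mm² overlap (of its 204.75 mm²) is removed, clipping the outline — boundary = 19.00 mm. So its perimeter = 19.00 mm. Layer 57 is larger (50.00 vs 19.00 mm).

layer 57 (z = 5.7 mm)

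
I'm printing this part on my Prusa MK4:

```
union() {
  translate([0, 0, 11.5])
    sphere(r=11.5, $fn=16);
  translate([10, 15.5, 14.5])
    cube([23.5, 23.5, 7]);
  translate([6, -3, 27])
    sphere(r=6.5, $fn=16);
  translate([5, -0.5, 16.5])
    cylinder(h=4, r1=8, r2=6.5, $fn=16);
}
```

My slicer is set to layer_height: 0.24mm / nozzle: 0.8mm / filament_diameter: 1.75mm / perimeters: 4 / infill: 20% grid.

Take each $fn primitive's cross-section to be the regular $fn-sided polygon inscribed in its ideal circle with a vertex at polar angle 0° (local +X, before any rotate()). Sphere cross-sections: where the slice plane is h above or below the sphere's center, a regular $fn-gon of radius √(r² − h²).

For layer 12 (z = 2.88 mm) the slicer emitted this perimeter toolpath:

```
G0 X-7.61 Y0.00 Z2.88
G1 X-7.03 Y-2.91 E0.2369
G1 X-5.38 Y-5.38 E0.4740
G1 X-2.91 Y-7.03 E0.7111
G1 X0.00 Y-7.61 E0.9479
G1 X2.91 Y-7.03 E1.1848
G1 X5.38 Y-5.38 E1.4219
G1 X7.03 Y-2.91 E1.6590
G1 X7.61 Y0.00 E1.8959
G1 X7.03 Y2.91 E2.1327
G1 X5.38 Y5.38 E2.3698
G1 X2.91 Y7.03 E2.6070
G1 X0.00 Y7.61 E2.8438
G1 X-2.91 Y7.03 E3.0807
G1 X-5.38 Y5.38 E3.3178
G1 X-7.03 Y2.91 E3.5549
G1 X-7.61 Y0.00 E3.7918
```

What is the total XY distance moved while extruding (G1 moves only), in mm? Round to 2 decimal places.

Sum the Euclidean lengths of each G1 segment: total = 47.50 mm.

47.50 mm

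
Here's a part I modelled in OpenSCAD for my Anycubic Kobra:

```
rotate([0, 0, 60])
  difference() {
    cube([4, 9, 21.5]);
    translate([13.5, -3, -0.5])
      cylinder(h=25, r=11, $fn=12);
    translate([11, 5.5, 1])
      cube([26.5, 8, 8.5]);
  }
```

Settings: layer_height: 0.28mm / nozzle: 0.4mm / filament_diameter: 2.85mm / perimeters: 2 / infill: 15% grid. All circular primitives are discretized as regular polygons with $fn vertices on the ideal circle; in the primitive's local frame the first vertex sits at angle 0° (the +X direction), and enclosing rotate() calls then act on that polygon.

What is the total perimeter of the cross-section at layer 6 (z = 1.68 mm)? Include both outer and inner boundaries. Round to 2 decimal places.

25.40 mm

At z = 1.68 mm: the cube is present — its section is the full 4×9 rectangle (perimeter 26.00 mm); the r=11 cylinder at (13.5, -3) contributes a regular 12-gon of circumradius 11 (perimeter = 2·12·11.000·sin(180°/12) = 68.33 mm); the cube at (11, 5.5) (footprint 26.5×8) is included at this height (perimeter 69.00 mm); Taking the first minus the rest: starting from the 4×9 cube, the r=11 cylinder at (13.5, -3) partially overlaps it — only the 0.90 mm² overlap (of its 363.00 mm²) is removed, clipping the outline; the 26.5×8 cube at (11, 5.5) misses the remaining region (no effect) — boundary = 25.40 mm; (rotated 60° about Z; rotation is an isometry so areas/perimeters/island counts are preserved). Overall, the cross-section is a single solid region. Total boundary length (outer) = 25.40 mm.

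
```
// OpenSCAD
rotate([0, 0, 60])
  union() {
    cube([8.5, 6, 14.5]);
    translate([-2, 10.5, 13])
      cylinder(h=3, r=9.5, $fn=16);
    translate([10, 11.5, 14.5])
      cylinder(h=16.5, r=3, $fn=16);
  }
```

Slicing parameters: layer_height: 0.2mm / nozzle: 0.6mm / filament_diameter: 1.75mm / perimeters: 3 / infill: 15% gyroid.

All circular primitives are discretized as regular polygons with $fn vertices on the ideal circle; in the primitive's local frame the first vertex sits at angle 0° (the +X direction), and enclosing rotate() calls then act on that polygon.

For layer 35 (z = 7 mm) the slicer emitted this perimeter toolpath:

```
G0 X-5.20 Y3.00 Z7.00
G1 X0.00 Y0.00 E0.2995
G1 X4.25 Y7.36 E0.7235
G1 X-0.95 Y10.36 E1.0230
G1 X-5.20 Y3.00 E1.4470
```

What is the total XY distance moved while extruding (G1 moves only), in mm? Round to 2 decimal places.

Sum the Euclidean lengths of each G1 segment: total = 29.00 mm.

29.00 mm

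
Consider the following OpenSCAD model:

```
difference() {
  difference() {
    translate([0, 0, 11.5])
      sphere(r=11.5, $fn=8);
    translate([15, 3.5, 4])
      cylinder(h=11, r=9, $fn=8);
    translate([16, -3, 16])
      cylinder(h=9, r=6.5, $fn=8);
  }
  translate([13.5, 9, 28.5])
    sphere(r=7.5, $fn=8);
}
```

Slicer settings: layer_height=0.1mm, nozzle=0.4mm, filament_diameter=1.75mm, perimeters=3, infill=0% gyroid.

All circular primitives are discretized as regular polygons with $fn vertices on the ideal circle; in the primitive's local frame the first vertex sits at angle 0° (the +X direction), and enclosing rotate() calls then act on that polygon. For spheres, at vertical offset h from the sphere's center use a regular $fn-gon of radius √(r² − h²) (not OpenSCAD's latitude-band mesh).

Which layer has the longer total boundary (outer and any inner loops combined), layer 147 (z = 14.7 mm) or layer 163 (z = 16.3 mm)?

layer 147 (z = 14.7 mm)

Layer 147 (z = 14.7): the sphere: section is a regular 8-gon, circumradius = √(r²−h²) = √(11.5²−3.2²) = 11.046 (perimeter = 2·8·11.046·sin(180°/8) = 67.63 mm); the r=9 cylinder at (15, 3.5) gives a regular 8-gon of circumradius 9 (constant along its height) (perimeter = 2·8·9.000·sin(180°/8) = 55.11 mm); the cylinder at (16, -3) does not reach this height (z outside [16, 25]); Subtracting the remaining from the first: starting from the r=11.5 sphere, the r=9 cylinder at (15, 3.5) partially overlaps it — only the 27.56 mm² overlap (of its 229.10 mm²) is removed, clipping the outline — boundary = 68.28 mm; the sphere at (13.5, 9) does not reach this height (|z−center|=13.800 > r=7.5); After the difference (first − rest): none of the subtracted shapes is present at this height, so the result so far is unchanged — boundary = 68.28 mm. So its perimeter = 68.28 mm. Layer 163 (z = 16.3): the r=11.5 sphere contributes a regular 8-gon of circumradius √(11.5²−4.8²) = 10.450 (perimeter = 2·8·10.450·sin(180°/8) = 63.99 mm); the cylinder at (15, 3.5) does not reach this height (z outside [4, 15]); the cylinder at (16, -3): section is a regular 8-gon, circumradius r=6.5 (perimeter = 2·8·6.500·sin(180°/8) = 39.80 mm); Taking the first minus the rest: starting from the r=11.5 sphere, the r=6.5 cylinder at (16, -3) misses the remaining region (no effect) — boundary = 63.99 mm; the sphere at (13.5, 9) is not intersected at this z (|z−center|=12.200 > r=7.5); After the difference (first − rest): none of the subtracted shapes is present at this height, so the result so far is unchanged — boundary = 63.99 mm. So its perimeter = 63.99 mm. Layer 147 is larger (68.28 vs 63.99 mm).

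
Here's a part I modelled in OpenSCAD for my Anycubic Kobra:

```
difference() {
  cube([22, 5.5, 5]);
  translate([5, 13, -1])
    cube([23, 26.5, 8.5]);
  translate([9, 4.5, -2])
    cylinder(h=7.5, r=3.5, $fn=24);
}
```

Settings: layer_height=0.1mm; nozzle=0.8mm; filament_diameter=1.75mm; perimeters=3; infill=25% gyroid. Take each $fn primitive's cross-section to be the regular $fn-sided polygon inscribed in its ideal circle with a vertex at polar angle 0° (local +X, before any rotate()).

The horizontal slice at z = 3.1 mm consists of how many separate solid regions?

1

At z = 3.1 mm: the cube (footprint 22×5.5) is included at this height; the cube at (5, 13) (footprint 23×26.5) is included at this height; the cylinder at (9, 4.5): section is a regular 24-gon, circumradius r=3.5; Subtracting the remaining from the first: starting from the 22×5.5 cube, the 23×26.5 cube at (5, 13) misses the remaining region (no effect); the r=3.5 cylinder at (9, 4.5) partially overlaps it — only the 25.89 mm² overlap (of its 38.05 mm²) is removed, clipping the outline — 1 connected region. The result has 1 disconnected region.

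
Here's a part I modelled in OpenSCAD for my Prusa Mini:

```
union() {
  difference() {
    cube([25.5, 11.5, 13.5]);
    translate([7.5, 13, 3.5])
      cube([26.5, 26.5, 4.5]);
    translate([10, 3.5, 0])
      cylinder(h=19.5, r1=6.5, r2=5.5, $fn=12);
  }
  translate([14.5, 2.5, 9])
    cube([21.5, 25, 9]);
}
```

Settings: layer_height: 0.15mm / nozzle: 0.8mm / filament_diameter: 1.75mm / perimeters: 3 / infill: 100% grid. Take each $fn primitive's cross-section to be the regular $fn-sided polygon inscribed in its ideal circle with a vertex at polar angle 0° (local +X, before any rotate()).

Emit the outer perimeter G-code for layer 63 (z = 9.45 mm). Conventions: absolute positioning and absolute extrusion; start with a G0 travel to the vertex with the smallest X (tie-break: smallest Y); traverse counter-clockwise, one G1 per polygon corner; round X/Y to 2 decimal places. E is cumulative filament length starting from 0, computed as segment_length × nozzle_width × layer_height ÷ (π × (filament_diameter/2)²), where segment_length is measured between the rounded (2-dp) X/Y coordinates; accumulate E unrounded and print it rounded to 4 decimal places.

G0 X0.00 Y0.00 Z9.45
G1 X5.28 Y0.00 E0.2634
G1 X4.79 Y0.49 E0.2980
G1 X3.98 Y3.50 E0.4535
G1 X4.79 Y6.51 E0.6090
G1 X6.99 Y8.71 E0.7642
G1 X10.00 Y9.52 E0.9197
G1 X13.01 Y8.71 E1.0753
G1 X14.50 Y7.22 E1.1804
G1 X14.50 Y2.50 E1.4159
G1 X15.75 Y2.50 E1.4782
G1 X15.21 Y0.49 E1.5821
G1 X14.72 Y0.00 E1.6166
G1 X25.50 Y0.00 E2.1545
G1 X25.50 Y2.50 E2.2792
G1 X36.00 Y2.50 E2.8030
G1 X36.00 Y27.50 E4.0503
G1 X14.50 Y27.50 E5.1229
G1 X14.50 Y11.50 E5.9212
G1 X0.00 Y11.50 E6.6446
G1 X0.00 Y0.00 E7.2183

At z = 9.45 mm: the cube is present — its section is the full 25.5×11.5 rectangle; the cube at (7.5, 13) is not intersected at this z (z outside [3.5, 8]); the cone at (10, 3.5) contributes a regular 12-gon of circumradius 6.015 (interpolated between r1=6.5 and r2=5.5 at t=0.485); Taking the first minus the rest: starting from the 25.5×11.5 cube, the cone at (10, 3.5) partially overlaps it — only the 92.93 mm² overlap (of its 108.55 mm²) is removed, clipping the outline — 1 connected region; the cube at (14.5, 2.5) (footprint 21.5×25) is included at this height; Combining (union): the regions partially overlap (shared area 94.02 mm²), so overlapping operands fuse into one piece — 1 connected region. The outline is a single polygon with 20 vertices. Extrusion per mm of travel: 0.8 × 0.15 / (π × 0.875²) = 0.049890. Accumulating E over each segment gives final E = 7.2183.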